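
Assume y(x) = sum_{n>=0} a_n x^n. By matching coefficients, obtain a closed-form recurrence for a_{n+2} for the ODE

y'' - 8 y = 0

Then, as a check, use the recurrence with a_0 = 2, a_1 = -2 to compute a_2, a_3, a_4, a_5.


Substitute y = sum_n a_n x^n into y'' + (const) y = 0.
y''(x) = sum_{n>=0} (n+2)(n+1) a_{n+2} x^n.
The ODE becomes sum_n [(n+2)(n+1) a_{n+2} - 8 a_n] x^n = 0.
Setting each coefficient to zero gives the recurrence:
  (n+2)(n+1) a_{n+2} - 8 a_n = 0,
  a_{n+2} = 8 / ((n+1)(n+2)) a_n.

Check with a_0 = 2, a_1 = -2 (apply the recurrence for n = 0, 1, 2, 3): a_0 = 2, a_1 = -2, a_2 = 8, a_3 = -8/3, a_4 = 16/3, a_5 = -16/15.

a_{n+2} = 8/((n+1)(n+2)) * a_n; check: a_0 = 2, a_1 = -2, a_2 = 8, a_3 = -8/3, a_4 = 16/3, a_5 = -16/15


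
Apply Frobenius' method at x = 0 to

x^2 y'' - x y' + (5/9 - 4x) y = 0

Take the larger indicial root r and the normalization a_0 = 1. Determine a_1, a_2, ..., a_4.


Write in Frobenius form y'' + (p(x)/x) y' + (q(x)/x^2) y = 0:
  p(x) = -1,  q(x) = 5/9 - 4x.
Indicial equation: r(r-1) + (-1) r + (5/9) = 0 -> roots r_1 = 5/3, r_2 = 1/3.
Take r = r_1 = 5/3. Let y(x) = x^r sum_{n>=0} a_n x^n with a_0 = 1.
Substitute y = x^r sum a_n x^n and match x^{r+n}. The recurrence is
  D(n) a_n - 4 a_{n-1} = 0,  where D(n) = (r+n)(r+n-1) + (-1)(r+n) + (5/9).
  a_n = 4 / D(n) * a_{n-1}.
Since the indicial polynomial factors as (r - r_1)(r - r_2), D(n) = (r_1 + n - r_1)(r_1 + n - r_2) = n(n + 4/3).
Evaluating step by step (a_0 = 1):
  n = 1: D(1) = 1(1 + 4/3) = 7/3; numerator = 4(1) = 4; a_1 = (4)/(7/3) = 12/7
  n = 2: D(2) = 2(2 + 4/3) = 20/3; numerator = 4(12/7) = 48/7; a_2 = (48/7)/(20/3) = 36/35
  n = 3: D(3) = 3(3 + 4/3) = 13; numerator = 4(36/35) = 144/35; a_3 = (144/35)/(13) = 144/455
  n = 4: D(4) = 4(4 + 4/3) = 64/3; numerator = 4(144/455) = 576/455; a_4 = (576/455)/(64/3) = 27/455

r = 5/3; a_0 = 1; a_1 = 12/7; a_2 = 36/35; a_3 = 144/455; a_4 = 27/455


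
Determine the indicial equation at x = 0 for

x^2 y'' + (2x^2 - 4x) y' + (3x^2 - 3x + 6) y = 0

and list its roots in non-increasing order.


Divide by x^2 to reach normal form y'' + P_1(x) y' + P_2(x) y = 0 with P_1(x) = 2 - 4/x and P_2(x) = 3 - 3/x + 6/x^2.
x = 0 is a singular point because the y'-coefficient 2 - 4/x has a pole at x = 0 and the y-coefficient 3 - 3/x + 6/x^2 has a pole at x = 0.
It is a regular singular point because x P_1(x) = p(x) = 2x - 4 and x^2 P_2(x) = q(x) = 3x^2 - 3x + 6 are polynomials, hence analytic at x = 0.
p(0) = -4,  q(0) = 6.
Indicial equation: r(r-1) + p(0) r + q(0) = 0, i.e. r^2 + (p(0) - 1) r + q(0) = 0, i.e. r^2 - 5 r + 6 = 0.
Discriminant: (-5)^2 - 4(6) = 1, so r = (5 ± 1)/2.
Solving: r_1 = 3, r_2 = 2.

indicial: r^2 - 5 r + 6 = 0; roots r_1 = 3, r_2 = 2


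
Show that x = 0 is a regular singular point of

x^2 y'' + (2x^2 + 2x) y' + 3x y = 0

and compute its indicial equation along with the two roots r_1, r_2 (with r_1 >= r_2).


Divide by x^2 to reach normal form y'' + P_1(x) y' + P_2(x) y = 0 with P_1(x) = 2 + 2/x and P_2(x) = 3/x.
x = 0 is a singular point because the y'-coefficient 2 + 2/x has a pole at x = 0 and the y-coefficient 3/x has a pole at x = 0.
It is a regular singular point because x P_1(x) = p(x) = 2x + 2 and x^2 P_2(x) = q(x) = 3x are polynomials, hence analytic at x = 0.
p(0) = 2,  q(0) = 0.
Indicial equation: r(r-1) + p(0) r + q(0) = 0, i.e. r^2 + (p(0) - 1) r + q(0) = 0, i.e. r^2 + 1 r = 0.
Discriminant: (1)^2 - 4(0) = 1, so r = (-1 ± 1)/2.
Solving: r_1 = 0, r_2 = -1.

indicial: r^2 + 1 r = 0; roots r_1 = 0, r_2 = -1


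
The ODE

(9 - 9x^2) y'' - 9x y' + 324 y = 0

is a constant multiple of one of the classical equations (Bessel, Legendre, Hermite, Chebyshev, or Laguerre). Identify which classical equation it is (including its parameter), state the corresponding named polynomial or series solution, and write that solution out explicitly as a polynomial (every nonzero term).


All three coefficients share the factor 9; dividing through by 9 gives  (1 - x^2) y'' - x y' + 36 y = 0.
This matches the Chebyshev equation (1 - x^2) y'' - x y' + n^2 y = 0 (note the -x y' term, not -2x y') with n^2 = 36, so n = 6; the polynomial solution is T_6(x).
With y = sum_k a_k x^k, matching x^k gives (k+2)(k+1) a_{k+2} = (k^2 - n^2) a_k = (k - 6)(k + 6) a_k. The right side vanishes at k = 6, so the series with the parity of 6 terminates at degree 6.
Standard normalization: leading coefficient of T_n is 2^(n-1), so a_6 = 2^5 = 32. Work downward with a_k = (k+1)(k+2) a_{k+2} / ((k - 6)(k + 6)):
  a_4 = (5)(6)(32) / ((4 - 6)(4 + 6)) = 960/(-20) = -48
  a_2 = (3)(4)(-48) / ((2 - 6)(2 + 6)) = -576/(-32) = 18
  a_0 = (1)(2)(18) / ((0 - 6)(0 + 6)) = 36/(-36) = -1
Hence T_6(x) = 32 x^6 - 48 x^4 + 18 x^2 - 1.

T_6(x); series = 32 x^6 - 48 x^4 + 18 x^2 - 1


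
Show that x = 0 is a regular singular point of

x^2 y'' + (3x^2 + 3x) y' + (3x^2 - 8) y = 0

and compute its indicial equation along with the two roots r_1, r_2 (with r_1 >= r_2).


Divide by x^2 to reach normal form y'' + P_1(x) y' + P_2(x) y = 0 with P_1(x) = 3 + 3/x and P_2(x) = 3 - 8/x^2.
x = 0 is a singular point because the y'-coefficient 3 + 3/x has a pole at x = 0 and the y-coefficient 3 - 8/x^2 has a pole at x = 0.
It is a regular singular point because x P_1(x) = p(x) = 3x + 3 and x^2 P_2(x) = q(x) = 3x^2 - 8 are polynomials, hence analytic at x = 0.
p(0) = 3,  q(0) = -8.
Indicial equation: r(r-1) + p(0) r + q(0) = 0, i.e. r^2 + (p(0) - 1) r + q(0) = 0, i.e. r^2 + 2 r - 8 = 0.
Discriminant: (2)^2 - 4(-8) = 36, so r = (-2 ± 6)/2.
Solving: r_1 = 2, r_2 = -4.

indicial: r^2 + 2 r - 8 = 0; roots r_1 = 2, r_2 = -4


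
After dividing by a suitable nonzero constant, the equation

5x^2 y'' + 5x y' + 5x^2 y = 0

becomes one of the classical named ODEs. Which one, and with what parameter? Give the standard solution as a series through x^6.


All three coefficients share the factor 5; dividing through by 5 gives  x^2 y'' + x y' + x^2 y = 0.
This matches the Bessel equation x^2 y'' + x y' + (x^2 - nu^2) y = 0 with nu^2 = 0, so nu = 0; the solution bounded at x = 0 is J_0(x).
Frobenius at x = 0: indicial roots ±nu; for r = nu the recurrence k(k + 2nu) c_k = -c_{k-2} gives the standard series J_nu(x) = sum_{k>=0} (-1)^k / (k! (k+nu)!) (x/2)^(2k+nu). Evaluate the first 4 terms:
  k = 0: (-1)^0 / (0! * 0! * 2^0) x^0 = 1/(1*1*1) x^0 = (1) x^0
  k = 1: (-1)^1 / (1! * 1! * 2^2) x^2 = -1/(1*1*4) x^2 = (-1/4) x^2
  k = 2: (-1)^2 / (2! * 2! * 2^4) x^4 = 1/(2*2*16) x^4 = (1/64) x^4
  k = 3: (-1)^3 / (3! * 3! * 2^6) x^6 = -1/(6*6*64) x^6 = (-1/2304) x^6
Hence J_0(x) = -x^6/2304 + x^4/64 - x^2/4 + 1 + ....

J_0(x); series = -x^6/2304 + x^4/64 - x^2/4 + 1


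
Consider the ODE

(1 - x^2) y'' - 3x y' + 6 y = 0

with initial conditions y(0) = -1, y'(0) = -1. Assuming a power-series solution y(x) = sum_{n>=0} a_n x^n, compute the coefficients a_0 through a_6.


Ansatz: y(x) = sum_{n>=0} a_n x^n, so y'(x) = sum_{n>=1} n a_n x^(n-1) and y''(x) = sum_{n>=2} n(n-1) a_n x^(n-2).
Substitute into P(x) y'' + Q(x) y' + R(x) y = 0 with P(x) = 1 - x^2, Q(x) = -3x, R(x) = 6, and match powers of x.
Initial conditions: a_0 = -1, a_1 = -1.
Setting the coefficient of each power of x to zero and solving order by order (substituting the coefficients already found):
  x^0: 2 a_2 + 6 a_0 = 0  ->  2 a_2 = -6 a_0 = 6  ->  a_2 = 3
  x^1: 6 a_3 + 3 a_1 = 0  ->  6 a_3 = -3 a_1 = 3  ->  a_3 = 1/2
  x^2: 12 a_4 - 2 a_2 = 0  ->  12 a_4 = 2 a_2 = 6  ->  a_4 = 1/2
  x^3: 20 a_5 - 9 a_3 = 0  ->  20 a_5 = 9 a_3 = 9/2  ->  a_5 = 9/40
  x^4: 30 a_6 - 18 a_4 = 0  ->  30 a_6 = 18 a_4 = 9  ->  a_6 = 3/10
Truncated series: y(x) = -1 - x + 3 x^2 + (1/2) x^3 + (1/2) x^4 + (9/40) x^5 + (3/10) x^6 + O(x^7).

a_0 = -1; a_1 = -1; a_2 = 3; a_3 = 1/2; a_4 = 1/2; a_5 = 9/40; a_6 = 3/10


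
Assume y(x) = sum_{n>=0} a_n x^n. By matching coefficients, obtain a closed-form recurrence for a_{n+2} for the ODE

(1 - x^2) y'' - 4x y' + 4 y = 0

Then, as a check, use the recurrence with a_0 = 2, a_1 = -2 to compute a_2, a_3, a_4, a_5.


Substitute y = sum_n a_n x^n.
(1 - 1 x^2) y'' contributes (n+2)(n+1) a_{n+2} - n(n-1) a_n at x^n.
-4 x y'(x) contributes -4 n a_n at x^n.
4 y(x) contributes 4 a_n at x^n.
Matching x^n: (n+2)(n+1) a_{n+2} + (-n(n-1) - 4 n + 4) a_n = 0.
Thus a_{n+2} = (n(n-1) + 4 n - 4) / ((n+1)(n+2)) * a_n.

Check with a_0 = 2, a_1 = -2 (apply the recurrence for n = 0, 1, 2, 3): a_0 = 2, a_1 = -2, a_2 = -4, a_3 = 0, a_4 = -2, a_5 = 0.

a_(n+2) = (n(n-1) + 4 n - 4) / ((n+1)(n+2)) * a_n; check: a_0 = 2, a_1 = -2, a_2 = -4, a_3 = 0, a_4 = -2, a_5 = 0


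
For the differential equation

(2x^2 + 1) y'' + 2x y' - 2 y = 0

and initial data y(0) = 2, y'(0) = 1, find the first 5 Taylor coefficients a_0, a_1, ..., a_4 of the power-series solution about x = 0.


Ansatz: y(x) = sum_{n>=0} a_n x^n, so y'(x) = sum_{n>=1} n a_n x^(n-1) and y''(x) = sum_{n>=2} n(n-1) a_n x^(n-2).
Substitute into P(x) y'' + Q(x) y' + R(x) y = 0 with P(x) = 2x^2 + 1, Q(x) = 2x, R(x) = -2, and match powers of x.
Initial conditions: a_0 = 2, a_1 = 1.
Setting the coefficient of each power of x to zero and solving order by order (substituting the coefficients already found):
  x^0: 2 a_2 - 2 a_0 = 0  ->  2 a_2 = 2 a_0 = 4  ->  a_2 = 2
  x^1: 6 a_3 = 0  ->  a_3 = 0
  x^2: 12 a_4 + 6 a_2 = 0  ->  12 a_4 = -6 a_2 = -12  ->  a_4 = -1
Truncated series: y(x) = 2 + x + 2 x^2 - x^4 + O(x^5).

a_0 = 2; a_1 = 1; a_2 = 2; a_3 = 0; a_4 = -1


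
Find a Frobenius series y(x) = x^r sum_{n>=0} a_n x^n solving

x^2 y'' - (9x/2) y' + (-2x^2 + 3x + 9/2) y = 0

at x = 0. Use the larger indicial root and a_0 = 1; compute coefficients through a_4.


Write in Frobenius form y'' + (p(x)/x) y' + (q(x)/x^2) y = 0:
  p(x) = -9/2,  q(x) = -2x^2 + 3x + 9/2.
Indicial equation: r(r-1) + (-9/2) r + (9/2) = 0 -> roots r_1 = 9/2, r_2 = 1.
Take r = r_1 = 9/2. Let y(x) = x^r sum_{n>=0} a_n x^n with a_0 = 1.
Substitute y = x^r sum a_n x^n and match x^{r+n}. The recurrence is
  D(n) a_n + 3 a_{n-1} - 2 a_{n-2} = 0,  where D(n) = (r+n)(r+n-1) + (-9/2)(r+n) + (9/2).
  a_n = [-3 a_{n-1} + 2 a_{n-2}] / D(n).
Since the indicial polynomial factors as (r - r_1)(r - r_2), D(n) = (r_1 + n - r_1)(r_1 + n - r_2) = n(n + 7/2).
Evaluating step by step (a_0 = 1):
  n = 1: D(1) = 1(1 + 7/2) = 9/2; numerator = -3(1) = -3; a_1 = (-3)/(9/2) = -2/3
  n = 2: D(2) = 2(2 + 7/2) = 11; numerator = -3(-2/3) + 2(1) = 4; a_2 = (4)/(11) = 4/11
  n = 3: D(3) = 3(3 + 7/2) = 39/2; numerator = -3(4/11) + 2(-2/3) = -80/33; a_3 = (-80/33)/(39/2) = -160/1287
  n = 4: D(4) = 4(4 + 7/2) = 30; numerator = -3(-160/1287) + 2(4/11) = 472/429; a_4 = (472/429)/(30) = 236/6435

r = 9/2; a_0 = 1; a_1 = -2/3; a_2 = 4/11; a_3 = -160/1287; a_4 = 236/6435


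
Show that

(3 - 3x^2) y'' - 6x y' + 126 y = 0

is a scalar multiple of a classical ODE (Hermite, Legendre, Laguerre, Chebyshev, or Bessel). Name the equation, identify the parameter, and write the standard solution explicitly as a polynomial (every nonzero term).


All three coefficients share the factor 3; dividing through by 3 gives  (1 - x^2) y'' - 2x y' + 42 y = 0.
This matches the Legendre equation (1 - x^2) y'' - 2x y' + n(n+1) y = 0 (note the -2x y' term) with n(n+1) = 42, so n = 6; the polynomial solution is P_6(x).
With y = sum_k a_k x^k, matching x^k gives (k+2)(k+1) a_{k+2} = [k(k+1) - n(n+1)] a_k = (k - 6)(k + 7) a_k. The right side vanishes at k = 6, so the series with the parity of 6 terminates at degree 6.
Standard normalization (P_n(1) = 1): leading coefficient (2n)!/(2^n (n!)^2) = 479001600/(64*518400) = 231/16, so a_6 = 231/16. Work downward with a_k = (k+1)(k+2) a_{k+2} / ((k - 6)(k + 7)):
  a_4 = (5)(6)(231/16) / ((4 - 6)(4 + 7)) = (3465/8)/(-22) = -315/16
  a_2 = (3)(4)(-315/16) / ((2 - 6)(2 + 7)) = (-945/4)/(-36) = 105/16
  a_0 = (1)(2)(105/16) / ((0 - 6)(0 + 7)) = (105/8)/(-42) = -5/16
Hence P_6(x) = 231 x^6/16 - 315 x^4/16 + 105 x^2/16 - 5/16.

P_6(x); series = 231 x^6/16 - 315 x^4/16 + 105 x^2/16 - 5/16


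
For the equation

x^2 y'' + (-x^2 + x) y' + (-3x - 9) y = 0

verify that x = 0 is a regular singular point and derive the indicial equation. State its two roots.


Divide by x^2 to reach normal form y'' + P_1(x) y' + P_2(x) y = 0 with P_1(x) = -1 + 1/x and P_2(x) = -3/x - 9/x^2.
x = 0 is a singular point because the y'-coefficient -1 + 1/x has a pole at x = 0 and the y-coefficient -3/x - 9/x^2 has a pole at x = 0.
It is a regular singular point because x P_1(x) = p(x) = 1 - x and x^2 P_2(x) = q(x) = -3x - 9 are polynomials, hence analytic at x = 0.
p(0) = 1,  q(0) = -9.
Indicial equation: r(r-1) + p(0) r + q(0) = 0, i.e. r^2 + (p(0) - 1) r + q(0) = 0, i.e. r^2 - 9 = 0.
Discriminant: (0)^2 - 4(-9) = 36, so r = (0 ± 6)/2.
Solving: r_1 = 3, r_2 = -3.

indicial: r^2 - 9 = 0; roots r_1 = 3, r_2 = -3


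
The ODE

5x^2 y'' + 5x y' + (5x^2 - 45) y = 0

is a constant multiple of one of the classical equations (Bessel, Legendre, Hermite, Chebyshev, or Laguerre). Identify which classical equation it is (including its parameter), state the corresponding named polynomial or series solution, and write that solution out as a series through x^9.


All three coefficients share the factor 5; dividing through by 5 gives  x^2 y'' + x y' + (x^2 - 9) y = 0.
This matches the Bessel equation x^2 y'' + x y' + (x^2 - nu^2) y = 0 with nu^2 = 9, so nu = 3; the solution bounded at x = 0 is J_3(x).
Frobenius at x = 0: indicial roots ±nu; for r = nu the recurrence k(k + 2nu) c_k = -c_{k-2} gives the standard series J_nu(x) = sum_{k>=0} (-1)^k / (k! (k+nu)!) (x/2)^(2k+nu). Evaluate the first 4 terms:
  k = 0: (-1)^0 / (0! * 3! * 2^3) x^3 = 1/(1*6*8) x^3 = (1/48) x^3
  k = 1: (-1)^1 / (1! * 4! * 2^5) x^5 = -1/(1*24*32) x^5 = (-1/768) x^5
  k = 2: (-1)^2 / (2! * 5! * 2^7) x^7 = 1/(2*120*128) x^7 = (1/30720) x^7
  k = 3: (-1)^3 / (3! * 6! * 2^9) x^9 = -1/(6*720*512) x^9 = (-1/2211840) x^9
Hence J_3(x) = -x^9/2211840 + x^7/30720 - x^5/768 + x^3/48 + ....

J_3(x); series = -x^9/2211840 + x^7/30720 - x^5/768 + x^3/48


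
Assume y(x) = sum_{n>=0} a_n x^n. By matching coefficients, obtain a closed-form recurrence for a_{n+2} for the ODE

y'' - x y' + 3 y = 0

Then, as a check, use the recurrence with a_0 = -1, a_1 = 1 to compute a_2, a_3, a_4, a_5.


Substitute y = sum_n a_n x^n.
y''(x) has coefficient (n+2)(n+1) a_{n+2} at x^n;
-x y'(x) has coefficient -n a_n at x^n (shift);
3 y(x) has coefficient 3 a_n at x^n.
Matching x^n: (n+2)(n+1) a_{n+2} + (-n + 3) a_n = 0.
Thus a_{n+2} = (n - 3) / ((n+1)(n+2)) * a_n.

Check with a_0 = -1, a_1 = 1 (apply the recurrence for n = 0, 1, 2, 3): a_0 = -1, a_1 = 1, a_2 = 3/2, a_3 = -1/3, a_4 = -1/8, a_5 = 0.

a_(n+2) = (n - 3) / ((n+1)(n+2)) * a_n; check: a_0 = -1, a_1 = 1, a_2 = 3/2, a_3 = -1/3, a_4 = -1/8, a_5 = 0


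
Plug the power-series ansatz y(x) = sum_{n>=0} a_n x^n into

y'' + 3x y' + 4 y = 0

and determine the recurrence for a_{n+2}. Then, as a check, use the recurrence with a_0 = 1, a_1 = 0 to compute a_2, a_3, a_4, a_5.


Substitute y = sum_n a_n x^n.
y''(x) has coefficient (n+2)(n+1) a_{n+2} at x^n;
3 x y'(x) has coefficient 3 n a_n at x^n (shift);
4 y(x) has coefficient 4 a_n at x^n.
Matching x^n: (n+2)(n+1) a_{n+2} + (3n + 4) a_n = 0.
Thus a_{n+2} = (-3n - 4) / ((n+1)(n+2)) * a_n.

Check with a_0 = 1, a_1 = 0 (apply the recurrence for n = 0, 1, 2, 3): a_0 = 1, a_1 = 0, a_2 = -2, a_3 = 0, a_4 = 5/3, a_5 = 0.

a_(n+2) = (-3n - 4) / ((n+1)(n+2)) * a_n; check: a_0 = 1, a_1 = 0, a_2 = -2, a_3 = 0, a_4 = 5/3, a_5 = 0


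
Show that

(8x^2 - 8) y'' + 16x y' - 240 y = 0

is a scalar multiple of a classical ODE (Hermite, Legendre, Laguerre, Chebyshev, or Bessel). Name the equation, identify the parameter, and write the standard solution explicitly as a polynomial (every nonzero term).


All three coefficients share the factor -8; dividing through by -8 gives  (1 - x^2) y'' - 2x y' + 30 y = 0.
This matches the Legendre equation (1 - x^2) y'' - 2x y' + n(n+1) y = 0 (note the -2x y' term) with n(n+1) = 30, so n = 5; the polynomial solution is P_5(x).
With y = sum_k a_k x^k, matching x^k gives (k+2)(k+1) a_{k+2} = [k(k+1) - n(n+1)] a_k = (k - 5)(k + 6) a_k. The right side vanishes at k = 5, so the series with the parity of 5 terminates at degree 5.
Standard normalization (P_n(1) = 1): leading coefficient (2n)!/(2^n (n!)^2) = 3628800/(32*14400) = 63/8, so a_5 = 63/8. Work downward with a_k = (k+1)(k+2) a_{k+2} / ((k - 5)(k + 6)):
  a_3 = (4)(5)(63/8) / ((3 - 5)(3 + 6)) = (315/2)/(-18) = -35/4
  a_1 = (2)(3)(-35/4) / ((1 - 5)(1 + 6)) = (-105/2)/(-28) = 15/8
Hence P_5(x) = 63 x^5/8 - 35 x^3/4 + 15 x/8.

P_5(x); series = 63 x^5/8 - 35 x^3/4 + 15 x/8


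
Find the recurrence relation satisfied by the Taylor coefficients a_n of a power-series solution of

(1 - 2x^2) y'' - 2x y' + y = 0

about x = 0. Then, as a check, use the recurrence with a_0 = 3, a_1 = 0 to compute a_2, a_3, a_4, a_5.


Substitute y = sum_n a_n x^n.
(1 - 2 x^2) y'' contributes (n+2)(n+1) a_{n+2} - 2 n(n-1) a_n at x^n.
-2 x y'(x) contributes -2 n a_n at x^n.
y(x) contributes 1 a_n at x^n.
Matching x^n: (n+2)(n+1) a_{n+2} + (-2 n(n-1) - 2 n + 1) a_n = 0.
Thus a_{n+2} = (2 n(n-1) + 2 n - 1) / ((n+1)(n+2)) * a_n.

Check with a_0 = 3, a_1 = 0 (apply the recurrence for n = 0, 1, 2, 3): a_0 = 3, a_1 = 0, a_2 = -3/2, a_3 = 0, a_4 = -7/8, a_5 = 0.

a_(n+2) = (2 n(n-1) + 2 n - 1) / ((n+1)(n+2)) * a_n; check: a_0 = 3, a_1 = 0, a_2 = -3/2, a_3 = 0, a_4 = -7/8, a_5 = 0


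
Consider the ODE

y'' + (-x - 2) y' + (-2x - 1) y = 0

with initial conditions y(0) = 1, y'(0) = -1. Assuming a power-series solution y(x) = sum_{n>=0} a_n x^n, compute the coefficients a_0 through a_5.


Ansatz: y(x) = sum_{n>=0} a_n x^n, so y'(x) = sum_{n>=1} n a_n x^(n-1) and y''(x) = sum_{n>=2} n(n-1) a_n x^(n-2).
Substitute into P(x) y'' + Q(x) y' + R(x) y = 0 with P(x) = 1, Q(x) = -x - 2, R(x) = -2x - 1, and match powers of x.
Initial conditions: a_0 = 1, a_1 = -1.
Setting the coefficient of each power of x to zero and solving order by order (substituting the coefficients already found):
  x^0: 2 a_2 - 2 a_1 - a_0 = 0  ->  2 a_2 = 2 a_1 + a_0 = -1  ->  a_2 = -1/2
  x^1: 6 a_3 - 4 a_2 - 2 a_1 - 2 a_0 = 0  ->  6 a_3 = 4 a_2 + 2 a_1 + 2 a_0 = -2  ->  a_3 = -1/3
  x^2: 12 a_4 - 6 a_3 - 3 a_2 - 2 a_1 = 0  ->  12 a_4 = 6 a_3 + 3 a_2 + 2 a_1 = -11/2  ->  a_4 = -11/24
  x^3: 20 a_5 - 8 a_4 - 4 a_3 - 2 a_2 = 0  ->  20 a_5 = 8 a_4 + 4 a_3 + 2 a_2 = -6  ->  a_5 = -3/10
Truncated series: y(x) = 1 - x - (1/2) x^2 - (1/3) x^3 - (11/24) x^4 - (3/10) x^5 + O(x^6).

a_0 = 1; a_1 = -1; a_2 = -1/2; a_3 = -1/3; a_4 = -11/24; a_5 = -3/10


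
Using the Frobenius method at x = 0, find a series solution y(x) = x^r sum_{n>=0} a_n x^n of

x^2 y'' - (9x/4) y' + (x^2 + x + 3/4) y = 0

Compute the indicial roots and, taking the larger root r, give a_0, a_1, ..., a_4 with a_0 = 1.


Write in Frobenius form y'' + (p(x)/x) y' + (q(x)/x^2) y = 0:
  p(x) = -9/4,  q(x) = x^2 + x + 3/4.
Indicial equation: r(r-1) + (-9/4) r + (3/4) = 0 -> roots r_1 = 3, r_2 = 1/4.
Take r = r_1 = 3. Let y(x) = x^r sum_{n>=0} a_n x^n with a_0 = 1.
Substitute y = x^r sum a_n x^n and match x^{r+n}. The recurrence is
  D(n) a_n + 1 a_{n-1} + 1 a_{n-2} = 0,  where D(n) = (r+n)(r+n-1) + (-9/4)(r+n) + (3/4).
  a_n = [-1 a_{n-1} - 1 a_{n-2}] / D(n).
Since the indicial polynomial factors as (r - r_1)(r - r_2), D(n) = (r_1 + n - r_1)(r_1 + n - r_2) = n(n + 11/4).
Evaluating step by step (a_0 = 1):
  n = 1: D(1) = 1(1 + 11/4) = 15/4; numerator = -1(1) = -1; a_1 = (-1)/(15/4) = -4/15
  n = 2: D(2) = 2(2 + 11/4) = 19/2; numerator = -1(-4/15) - 1(1) = -11/15; a_2 = (-11/15)/(19/2) = -22/285
  n = 3: D(3) = 3(3 + 11/4) = 69/4; numerator = -1(-22/285) - 1(-4/15) = 98/285; a_3 = (98/285)/(69/4) = 392/19665
  n = 4: D(4) = 4(4 + 11/4) = 27; numerator = -1(392/19665) - 1(-22/285) = 1126/19665; a_4 = (1126/19665)/(27) = 1126/530955

r = 3; a_0 = 1; a_1 = -4/15; a_2 = -22/285; a_3 = 392/19665; a_4 = 1126/530955


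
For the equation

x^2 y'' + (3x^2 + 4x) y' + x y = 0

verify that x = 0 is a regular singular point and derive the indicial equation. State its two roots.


Divide by x^2 to reach normal form y'' + P_1(x) y' + P_2(x) y = 0 with P_1(x) = 3 + 4/x and P_2(x) = 1/x.
x = 0 is a singular point because the y'-coefficient 3 + 4/x has a pole at x = 0 and the y-coefficient 1/x has a pole at x = 0.
It is a regular singular point because x P_1(x) = p(x) = 3x + 4 and x^2 P_2(x) = q(x) = x are polynomials, hence analytic at x = 0.
p(0) = 4,  q(0) = 0.
Indicial equation: r(r-1) + p(0) r + q(0) = 0, i.e. r^2 + (p(0) - 1) r + q(0) = 0, i.e. r^2 + 3 r = 0.
Discriminant: (3)^2 - 4(0) = 9, so r = (-3 ± 3)/2.
Solving: r_1 = 0, r_2 = -3.

indicial: r^2 + 3 r = 0; roots r_1 = 0, r_2 = -3


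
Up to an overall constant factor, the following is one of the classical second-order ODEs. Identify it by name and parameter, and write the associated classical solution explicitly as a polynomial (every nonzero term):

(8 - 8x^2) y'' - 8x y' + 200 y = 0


All three coefficients share the factor 8; dividing through by 8 gives  (1 - x^2) y'' - x y' + 25 y = 0.
This matches the Chebyshev equation (1 - x^2) y'' - x y' + n^2 y = 0 (note the -x y' term, not -2x y') with n^2 = 25, so n = 5; the polynomial solution is T_5(x).
With y = sum_k a_k x^k, matching x^k gives (k+2)(k+1) a_{k+2} = (k^2 - n^2) a_k = (k - 5)(k + 5) a_k. The right side vanishes at k = 5, so the series with the parity of 5 terminates at degree 5.
Standard normalization: leading coefficient of T_n is 2^(n-1), so a_5 = 2^4 = 16. Work downward with a_k = (k+1)(k+2) a_{k+2} / ((k - 5)(k + 5)):
  a_3 = (4)(5)(16) / ((3 - 5)(3 + 5)) = 320/(-16) = -20
  a_1 = (2)(3)(-20) / ((1 - 5)(1 + 5)) = -120/(-24) = 5
Hence T_5(x) = 16 x^5 - 20 x^3 + 5 x.

T_5(x); series = 16 x^5 - 20 x^3 + 5 x


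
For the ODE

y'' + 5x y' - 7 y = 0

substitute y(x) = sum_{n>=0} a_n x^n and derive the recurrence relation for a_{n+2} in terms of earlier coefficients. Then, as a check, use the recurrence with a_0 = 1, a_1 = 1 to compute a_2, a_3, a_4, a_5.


Substitute y = sum_n a_n x^n.
y''(x) has coefficient (n+2)(n+1) a_{n+2} at x^n;
5 x y'(x) has coefficient 5 n a_n at x^n (shift);
-7 y(x) has coefficient -7 a_n at x^n.
Matching x^n: (n+2)(n+1) a_{n+2} + (5n - 7) a_n = 0.
Thus a_{n+2} = (-5n + 7) / ((n+1)(n+2)) * a_n.

Check with a_0 = 1, a_1 = 1 (apply the recurrence for n = 0, 1, 2, 3): a_0 = 1, a_1 = 1, a_2 = 7/2, a_3 = 1/3, a_4 = -7/8, a_5 = -2/15.

a_(n+2) = (-5n + 7) / ((n+1)(n+2)) * a_n; check: a_0 = 1, a_1 = 1, a_2 = 7/2, a_3 = 1/3, a_4 = -7/8, a_5 = -2/15


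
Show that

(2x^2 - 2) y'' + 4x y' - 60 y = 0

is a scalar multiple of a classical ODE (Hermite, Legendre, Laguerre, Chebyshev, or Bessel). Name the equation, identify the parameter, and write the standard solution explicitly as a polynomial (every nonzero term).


All three coefficients share the factor -2; dividing through by -2 gives  (1 - x^2) y'' - 2x y' + 30 y = 0.
This matches the Legendre equation (1 - x^2) y'' - 2x y' + n(n+1) y = 0 (note the -2x y' term) with n(n+1) = 30, so n = 5; the polynomial solution is P_5(x).
With y = sum_k a_k x^k, matching x^k gives (k+2)(k+1) a_{k+2} = [k(k+1) - n(n+1)] a_k = (k - 5)(k + 6) a_k. The right side vanishes at k = 5, so the series with the parity of 5 terminates at degree 5.
Standard normalization (P_n(1) = 1): leading coefficient (2n)!/(2^n (n!)^2) = 3628800/(32*14400) = 63/8, so a_5 = 63/8. Work downward with a_k = (k+1)(k+2) a_{k+2} / ((k - 5)(k + 6)):
  a_3 = (4)(5)(63/8) / ((3 - 5)(3 + 6)) = (315/2)/(-18) = -35/4
  a_1 = (2)(3)(-35/4) / ((1 - 5)(1 + 6)) = (-105/2)/(-28) = 15/8
Hence P_5(x) = 63 x^5/8 - 35 x^3/4 + 15 x/8.

P_5(x); series = 63 x^5/8 - 35 x^3/4 + 15 x/8


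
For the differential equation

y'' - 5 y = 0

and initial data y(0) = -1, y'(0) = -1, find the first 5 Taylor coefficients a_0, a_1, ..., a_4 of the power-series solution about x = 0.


Ansatz: y(x) = sum_{n>=0} a_n x^n, so y'(x) = sum_{n>=1} n a_n x^(n-1) and y''(x) = sum_{n>=2} n(n-1) a_n x^(n-2).
Substitute into P(x) y'' + Q(x) y' + R(x) y = 0 with P(x) = 1, Q(x) = 0, R(x) = -5, and match powers of x.
Initial conditions: a_0 = -1, a_1 = -1.
Setting the coefficient of each power of x to zero and solving order by order (substituting the coefficients already found):
  x^0: 2 a_2 - 5 a_0 = 0  ->  2 a_2 = 5 a_0 = -5  ->  a_2 = -5/2
  x^1: 6 a_3 - 5 a_1 = 0  ->  6 a_3 = 5 a_1 = -5  ->  a_3 = -5/6
  x^2: 12 a_4 - 5 a_2 = 0  ->  12 a_4 = 5 a_2 = -25/2  ->  a_4 = -25/24
Truncated series: y(x) = -1 - x - (5/2) x^2 - (5/6) x^3 - (25/24) x^4 + O(x^5).

a_0 = -1; a_1 = -1; a_2 = -5/2; a_3 = -5/6; a_4 = -25/24


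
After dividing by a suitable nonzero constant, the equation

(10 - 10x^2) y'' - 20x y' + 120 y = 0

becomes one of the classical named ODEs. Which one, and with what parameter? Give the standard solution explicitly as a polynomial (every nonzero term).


All three coefficients share the factor 10; dividing through by 10 gives  (1 - x^2) y'' - 2x y' + 12 y = 0.
This matches the Legendre equation (1 - x^2) y'' - 2x y' + n(n+1) y = 0 (note the -2x y' term) with n(n+1) = 12, so n = 3; the polynomial solution is P_3(x).
With y = sum_k a_k x^k, matching x^k gives (k+2)(k+1) a_{k+2} = [k(k+1) - n(n+1)] a_k = (k - 3)(k + 4) a_k. The right side vanishes at k = 3, so the series with the parity of 3 terminates at degree 3.
Standard normalization (P_n(1) = 1): leading coefficient (2n)!/(2^n (n!)^2) = 720/(8*36) = 5/2, so a_3 = 5/2. Work downward with a_k = (k+1)(k+2) a_{k+2} / ((k - 3)(k + 4)):
  a_1 = (2)(3)(5/2) / ((1 - 3)(1 + 4)) = 15/(-10) = -3/2
Hence P_3(x) = 5 x^3/2 - 3 x/2.

P_3(x); series = 5 x^3/2 - 3 x/2


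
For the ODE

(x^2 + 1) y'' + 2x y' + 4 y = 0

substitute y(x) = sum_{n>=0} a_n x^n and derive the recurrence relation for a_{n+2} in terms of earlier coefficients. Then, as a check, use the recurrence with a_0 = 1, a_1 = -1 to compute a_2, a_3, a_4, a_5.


Substitute y = sum_n a_n x^n.
(1 + 1 x^2) y'' contributes (n+2)(n+1) a_{n+2} + n(n-1) a_n at x^n.
2 x y'(x) contributes 2 n a_n at x^n.
4 y(x) contributes 4 a_n at x^n.
Matching x^n: (n+2)(n+1) a_{n+2} + (n(n-1) + 2 n + 4) a_n = 0.
Thus a_{n+2} = (-n(n-1) - 2 n - 4) / ((n+1)(n+2)) * a_n.

Check with a_0 = 1, a_1 = -1 (apply the recurrence for n = 0, 1, 2, 3): a_0 = 1, a_1 = -1, a_2 = -2, a_3 = 1, a_4 = 5/3, a_5 = -4/5.

a_(n+2) = (-n(n-1) - 2 n - 4) / ((n+1)(n+2)) * a_n; check: a_0 = 1, a_1 = -1, a_2 = -2, a_3 = 1, a_4 = 5/3, a_5 = -4/5


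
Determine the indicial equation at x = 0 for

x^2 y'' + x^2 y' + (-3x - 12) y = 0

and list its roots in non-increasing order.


Divide by x^2 to reach normal form y'' + P_1(x) y' + P_2(x) y = 0 with P_1(x) = 1 and P_2(x) = -3/x - 12/x^2.
x = 0 is a singular point because the y-coefficient -3/x - 12/x^2 has a pole at x = 0.
It is a regular singular point because x P_1(x) = p(x) = x and x^2 P_2(x) = q(x) = -3x - 12 are polynomials, hence analytic at x = 0.
p(0) = 0,  q(0) = -12.
Indicial equation: r(r-1) + p(0) r + q(0) = 0, i.e. r^2 + (p(0) - 1) r + q(0) = 0, i.e. r^2 - 1 r - 12 = 0.
Discriminant: (-1)^2 - 4(-12) = 49, so r = (1 ± 7)/2.
Solving: r_1 = 4, r_2 = -3.

indicial: r^2 - 1 r - 12 = 0; roots r_1 = 4, r_2 = -3


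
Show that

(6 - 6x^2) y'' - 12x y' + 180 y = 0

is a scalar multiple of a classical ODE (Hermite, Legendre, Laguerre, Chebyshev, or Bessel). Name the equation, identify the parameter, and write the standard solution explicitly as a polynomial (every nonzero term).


All three coefficients share the factor 6; dividing through by 6 gives  (1 - x^2) y'' - 2x y' + 30 y = 0.
This matches the Legendre equation (1 - x^2) y'' - 2x y' + n(n+1) y = 0 (note the -2x y' term) with n(n+1) = 30, so n = 5; the polynomial solution is P_5(x).
With y = sum_k a_k x^k, matching x^k gives (k+2)(k+1) a_{k+2} = [k(k+1) - n(n+1)] a_k = (k - 5)(k + 6) a_k. The right side vanishes at k = 5, so the series with the parity of 5 terminates at degree 5.
Standard normalization (P_n(1) = 1): leading coefficient (2n)!/(2^n (n!)^2) = 3628800/(32*14400) = 63/8, so a_5 = 63/8. Work downward with a_k = (k+1)(k+2) a_{k+2} / ((k - 5)(k + 6)):
  a_3 = (4)(5)(63/8) / ((3 - 5)(3 + 6)) = (315/2)/(-18) = -35/4
  a_1 = (2)(3)(-35/4) / ((1 - 5)(1 + 6)) = (-105/2)/(-28) = 15/8
Hence P_5(x) = 63 x^5/8 - 35 x^3/4 + 15 x/8.

P_5(x); series = 63 x^5/8 - 35 x^3/4 + 15 x/8


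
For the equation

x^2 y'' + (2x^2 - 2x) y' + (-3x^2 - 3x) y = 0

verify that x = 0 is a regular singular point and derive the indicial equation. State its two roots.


Divide by x^2 to reach normal form y'' + P_1(x) y' + P_2(x) y = 0 with P_1(x) = 2 - 2/x and P_2(x) = -3 - 3/x.
x = 0 is a singular point because the y'-coefficient 2 - 2/x has a pole at x = 0 and the y-coefficient -3 - 3/x has a pole at x = 0.
It is a regular singular point because x P_1(x) = p(x) = 2x - 2 and x^2 P_2(x) = q(x) = -3x^2 - 3x are polynomials, hence analytic at x = 0.
p(0) = -2,  q(0) = 0.
Indicial equation: r(r-1) + p(0) r + q(0) = 0, i.e. r^2 + (p(0) - 1) r + q(0) = 0, i.e. r^2 - 3 r = 0.
Discriminant: (-3)^2 - 4(0) = 9, so r = (3 ± 3)/2.
Solving: r_1 = 3, r_2 = 0.

indicial: r^2 - 3 r = 0; roots r_1 = 3, r_2 = 0


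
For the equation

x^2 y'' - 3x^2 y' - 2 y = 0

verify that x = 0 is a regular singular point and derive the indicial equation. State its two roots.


Divide by x^2 to reach normal form y'' + P_1(x) y' + P_2(x) y = 0 with P_1(x) = -3 and P_2(x) = -2/x^2.
x = 0 is a singular point because the y-coefficient -2/x^2 has a pole at x = 0.
It is a regular singular point because x P_1(x) = p(x) = -3x and x^2 P_2(x) = q(x) = -2 are polynomials, hence analytic at x = 0.
p(0) = 0,  q(0) = -2.
Indicial equation: r(r-1) + p(0) r + q(0) = 0, i.e. r^2 + (p(0) - 1) r + q(0) = 0, i.e. r^2 - 1 r - 2 = 0.
Discriminant: (-1)^2 - 4(-2) = 9, so r = (1 ± 3)/2.
Solving: r_1 = 2, r_2 = -1.

indicial: r^2 - 1 r - 2 = 0; roots r_1 = 2, r_2 = -1


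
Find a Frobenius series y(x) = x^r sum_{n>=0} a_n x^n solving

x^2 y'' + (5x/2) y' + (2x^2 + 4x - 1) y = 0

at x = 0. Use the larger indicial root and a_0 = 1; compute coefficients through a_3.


Write in Frobenius form y'' + (p(x)/x) y' + (q(x)/x^2) y = 0:
  p(x) = 5/2,  q(x) = 2x^2 + 4x - 1.
Indicial equation: r(r-1) + (5/2) r + (-1) = 0 -> roots r_1 = 1/2, r_2 = -2.
Take r = r_1 = 1/2. Let y(x) = x^r sum_{n>=0} a_n x^n with a_0 = 1.
Substitute y = x^r sum a_n x^n and match x^{r+n}. The recurrence is
  D(n) a_n + 4 a_{n-1} + 2 a_{n-2} = 0,  where D(n) = (r+n)(r+n-1) + (5/2)(r+n) + (-1).
  a_n = [-4 a_{n-1} - 2 a_{n-2}] / D(n).
Since the indicial polynomial factors as (r - r_1)(r - r_2), D(n) = (r_1 + n - r_1)(r_1 + n - r_2) = n(n + 5/2).
Evaluating step by step (a_0 = 1):
  n = 1: D(1) = 1(1 + 5/2) = 7/2; numerator = -4(1) = -4; a_1 = (-4)/(7/2) = -8/7
  n = 2: D(2) = 2(2 + 5/2) = 9; numerator = -4(-8/7) - 2(1) = 18/7; a_2 = (18/7)/(9) = 2/7
  n = 3: D(3) = 3(3 + 5/2) = 33/2; numerator = -4(2/7) - 2(-8/7) = 8/7; a_3 = (8/7)/(33/2) = 16/231

r = 1/2; a_0 = 1; a_1 = -8/7; a_2 = 2/7; a_3 = 16/231


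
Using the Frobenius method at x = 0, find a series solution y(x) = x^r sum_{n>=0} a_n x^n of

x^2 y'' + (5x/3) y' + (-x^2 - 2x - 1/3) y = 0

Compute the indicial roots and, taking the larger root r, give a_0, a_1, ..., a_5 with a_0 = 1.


Write in Frobenius form y'' + (p(x)/x) y' + (q(x)/x^2) y = 0:
  p(x) = 5/3,  q(x) = -x^2 - 2x - 1/3.
Indicial equation: r(r-1) + (5/3) r + (-1/3) = 0 -> roots r_1 = 1/3, r_2 = -1.
Take r = r_1 = 1/3. Let y(x) = x^r sum_{n>=0} a_n x^n with a_0 = 1.
Substitute y = x^r sum a_n x^n and match x^{r+n}. The recurrence is
  D(n) a_n - 2 a_{n-1} - 1 a_{n-2} = 0,  where D(n) = (r+n)(r+n-1) + (5/3)(r+n) + (-1/3).
  a_n = [2 a_{n-1} + 1 a_{n-2}] / D(n).
Since the indicial polynomial factors as (r - r_1)(r - r_2), D(n) = (r_1 + n - r_1)(r_1 + n - r_2) = n(n + 4/3).
Evaluating step by step (a_0 = 1):
  n = 1: D(1) = 1(1 + 4/3) = 7/3; numerator = 2(1) = 2; a_1 = (2)/(7/3) = 6/7
  n = 2: D(2) = 2(2 + 4/3) = 20/3; numerator = 2(6/7) + 1(1) = 19/7; a_2 = (19/7)/(20/3) = 57/140
  n = 3: D(3) = 3(3 + 4/3) = 13; numerator = 2(57/140) + 1(6/7) = 117/70; a_3 = (117/70)/(13) = 9/70
  n = 4: D(4) = 4(4 + 4/3) = 64/3; numerator = 2(9/70) + 1(57/140) = 93/140; a_4 = (93/140)/(64/3) = 279/8960
  n = 5: D(5) = 5(5 + 4/3) = 95/3; numerator = 2(279/8960) + 1(9/70) = 171/896; a_5 = (171/896)/(95/3) = 27/4480

r = 1/3; a_0 = 1; a_1 = 6/7; a_2 = 57/140; a_3 = 9/70; a_4 = 279/8960; a_5 = 27/4480


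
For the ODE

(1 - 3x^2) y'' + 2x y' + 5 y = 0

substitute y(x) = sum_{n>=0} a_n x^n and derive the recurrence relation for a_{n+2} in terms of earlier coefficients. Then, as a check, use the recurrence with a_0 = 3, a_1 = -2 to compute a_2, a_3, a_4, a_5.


Substitute y = sum_n a_n x^n.
(1 - 3 x^2) y'' contributes (n+2)(n+1) a_{n+2} - 3 n(n-1) a_n at x^n.
2 x y'(x) contributes 2 n a_n at x^n.
5 y(x) contributes 5 a_n at x^n.
Matching x^n: (n+2)(n+1) a_{n+2} + (-3 n(n-1) + 2 n + 5) a_n = 0.
Thus a_{n+2} = (3 n(n-1) - 2 n - 5) / ((n+1)(n+2)) * a_n.

Check with a_0 = 3, a_1 = -2 (apply the recurrence for n = 0, 1, 2, 3): a_0 = 3, a_1 = -2, a_2 = -15/2, a_3 = 7/3, a_4 = 15/8, a_5 = 49/60.

a_(n+2) = (3 n(n-1) - 2 n - 5) / ((n+1)(n+2)) * a_n; check: a_0 = 3, a_1 = -2, a_2 = -15/2, a_3 = 7/3, a_4 = 15/8, a_5 = 49/60


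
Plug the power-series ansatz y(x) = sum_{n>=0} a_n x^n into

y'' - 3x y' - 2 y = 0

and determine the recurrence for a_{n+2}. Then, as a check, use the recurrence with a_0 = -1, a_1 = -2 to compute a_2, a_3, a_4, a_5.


Substitute y = sum_n a_n x^n.
y''(x) has coefficient (n+2)(n+1) a_{n+2} at x^n;
-3 x y'(x) has coefficient -3 n a_n at x^n (shift);
-2 y(x) has coefficient -2 a_n at x^n.
Matching x^n: (n+2)(n+1) a_{n+2} + (-3n - 2) a_n = 0.
Thus a_{n+2} = (3n + 2) / ((n+1)(n+2)) * a_n.

Check with a_0 = -1, a_1 = -2 (apply the recurrence for n = 0, 1, 2, 3): a_0 = -1, a_1 = -2, a_2 = -1, a_3 = -5/3, a_4 = -2/3, a_5 = -11/12.

a_(n+2) = (3n + 2) / ((n+1)(n+2)) * a_n; check: a_0 = -1, a_1 = -2, a_2 = -1, a_3 = -5/3, a_4 = -2/3, a_5 = -11/12


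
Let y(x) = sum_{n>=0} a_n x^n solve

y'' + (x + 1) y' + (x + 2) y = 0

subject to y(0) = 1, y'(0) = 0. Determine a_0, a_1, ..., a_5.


Ansatz: y(x) = sum_{n>=0} a_n x^n, so y'(x) = sum_{n>=1} n a_n x^(n-1) and y''(x) = sum_{n>=2} n(n-1) a_n x^(n-2).
Substitute into P(x) y'' + Q(x) y' + R(x) y = 0 with P(x) = 1, Q(x) = x + 1, R(x) = x + 2, and match powers of x.
Initial conditions: a_0 = 1, a_1 = 0.
Setting the coefficient of each power of x to zero and solving order by order (substituting the coefficients already found):
  x^0: 2 a_2 + a_1 + 2 a_0 = 0  ->  2 a_2 = -a_1 - 2 a_0 = -2  ->  a_2 = -1
  x^1: 6 a_3 + 2 a_2 + 3 a_1 + a_0 = 0  ->  6 a_3 = -2 a_2 - 3 a_1 - a_0 = 1  ->  a_3 = 1/6
  x^2: 12 a_4 + 3 a_3 + 4 a_2 + a_1 = 0  ->  12 a_4 = -3 a_3 - 4 a_2 - a_1 = 7/2  ->  a_4 = 7/24
  x^3: 20 a_5 + 4 a_4 + 5 a_3 + a_2 = 0  ->  20 a_5 = -4 a_4 - 5 a_3 - a_2 = -1  ->  a_5 = -1/20
Truncated series: y(x) = 1 - x^2 + (1/6) x^3 + (7/24) x^4 - (1/20) x^5 + O(x^6).

a_0 = 1; a_1 = 0; a_2 = -1; a_3 = 1/6; a_4 = 7/24; a_5 = -1/20


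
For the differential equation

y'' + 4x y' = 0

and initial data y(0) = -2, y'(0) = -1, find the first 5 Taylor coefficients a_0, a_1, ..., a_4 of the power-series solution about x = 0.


Ansatz: y(x) = sum_{n>=0} a_n x^n, so y'(x) = sum_{n>=1} n a_n x^(n-1) and y''(x) = sum_{n>=2} n(n-1) a_n x^(n-2).
Substitute into P(x) y'' + Q(x) y' + R(x) y = 0 with P(x) = 1, Q(x) = 4x, R(x) = 0, and match powers of x.
Initial conditions: a_0 = -2, a_1 = -1.
Setting the coefficient of each power of x to zero and solving order by order (substituting the coefficients already found):
  x^0: 2 a_2 = 0  ->  a_2 = 0
  x^1: 6 a_3 + 4 a_1 = 0  ->  6 a_3 = -4 a_1 = 4  ->  a_3 = 2/3
  x^2: 12 a_4 + 8 a_2 = 0  ->  12 a_4 = -8 a_2 = 0  ->  a_4 = 0
Truncated series: y(x) = -2 - x + (2/3) x^3 + O(x^5).

a_0 = -2; a_1 = -1; a_2 = 0; a_3 = 2/3; a_4 = 0


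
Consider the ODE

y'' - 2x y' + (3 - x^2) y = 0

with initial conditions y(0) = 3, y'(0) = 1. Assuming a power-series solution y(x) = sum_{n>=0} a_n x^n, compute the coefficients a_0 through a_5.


Ansatz: y(x) = sum_{n>=0} a_n x^n, so y'(x) = sum_{n>=1} n a_n x^(n-1) and y''(x) = sum_{n>=2} n(n-1) a_n x^(n-2).
Substitute into P(x) y'' + Q(x) y' + R(x) y = 0 with P(x) = 1, Q(x) = -2x, R(x) = 3 - x^2, and match powers of x.
Initial conditions: a_0 = 3, a_1 = 1.
Setting the coefficient of each power of x to zero and solving order by order (substituting the coefficients already found):
  x^0: 2 a_2 + 3 a_0 = 0  ->  2 a_2 = -3 a_0 = -9  ->  a_2 = -9/2
  x^1: 6 a_3 + a_1 = 0  ->  6 a_3 = -a_1 = -1  ->  a_3 = -1/6
  x^2: 12 a_4 - a_2 - a_0 = 0  ->  12 a_4 = a_2 + a_0 = -3/2  ->  a_4 = -1/8
  x^3: 20 a_5 - 3 a_3 - a_1 = 0  ->  20 a_5 = 3 a_3 + a_1 = 1/2  ->  a_5 = 1/40
Truncated series: y(x) = 3 + x - (9/2) x^2 - (1/6) x^3 - (1/8) x^4 + (1/40) x^5 + O(x^6).

a_0 = 3; a_1 = 1; a_2 = -9/2; a_3 = -1/6; a_4 = -1/8; a_5 = 1/40


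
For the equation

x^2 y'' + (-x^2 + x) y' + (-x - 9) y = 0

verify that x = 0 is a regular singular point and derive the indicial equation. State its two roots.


Divide by x^2 to reach normal form y'' + P_1(x) y' + P_2(x) y = 0 with P_1(x) = -1 + 1/x and P_2(x) = -1/x - 9/x^2.
x = 0 is a singular point because the y'-coefficient -1 + 1/x has a pole at x = 0 and the y-coefficient -1/x - 9/x^2 has a pole at x = 0.
It is a regular singular point because x P_1(x) = p(x) = 1 - x and x^2 P_2(x) = q(x) = -x - 9 are polynomials, hence analytic at x = 0.
p(0) = 1,  q(0) = -9.
Indicial equation: r(r-1) + p(0) r + q(0) = 0, i.e. r^2 + (p(0) - 1) r + q(0) = 0, i.e. r^2 - 9 = 0.
Discriminant: (0)^2 - 4(-9) = 36, so r = (0 ± 6)/2.
Solving: r_1 = 3, r_2 = -3.

indicial: r^2 - 9 = 0; roots r_1 = 3, r_2 = -3


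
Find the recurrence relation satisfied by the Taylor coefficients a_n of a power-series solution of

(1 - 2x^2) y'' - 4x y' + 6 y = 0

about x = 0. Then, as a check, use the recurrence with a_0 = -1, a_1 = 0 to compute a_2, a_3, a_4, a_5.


Substitute y = sum_n a_n x^n.
(1 - 2 x^2) y'' contributes (n+2)(n+1) a_{n+2} - 2 n(n-1) a_n at x^n.
-4 x y'(x) contributes -4 n a_n at x^n.
6 y(x) contributes 6 a_n at x^n.
Matching x^n: (n+2)(n+1) a_{n+2} + (-2 n(n-1) - 4 n + 6) a_n = 0.
Thus a_{n+2} = (2 n(n-1) + 4 n - 6) / ((n+1)(n+2)) * a_n.

Check with a_0 = -1, a_1 = 0 (apply the recurrence for n = 0, 1, 2, 3): a_0 = -1, a_1 = 0, a_2 = 3, a_3 = 0, a_4 = 3/2, a_5 = 0.

a_(n+2) = (2 n(n-1) + 4 n - 6) / ((n+1)(n+2)) * a_n; check: a_0 = -1, a_1 = 0, a_2 = 3, a_3 = 0, a_4 = 3/2, a_5 = 0


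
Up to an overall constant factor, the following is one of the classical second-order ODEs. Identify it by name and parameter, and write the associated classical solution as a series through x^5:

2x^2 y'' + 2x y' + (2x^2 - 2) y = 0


All three coefficients share the factor 2; dividing through by 2 gives  x^2 y'' + x y' + (x^2 - 1) y = 0.
This matches the Bessel equation x^2 y'' + x y' + (x^2 - nu^2) y = 0 with nu^2 = 1, so nu = 1; the solution bounded at x = 0 is J_1(x).
Frobenius at x = 0: indicial roots ±nu; for r = nu the recurrence k(k + 2nu) c_k = -c_{k-2} gives the standard series J_nu(x) = sum_{k>=0} (-1)^k / (k! (k+nu)!) (x/2)^(2k+nu). Evaluate the first 3 terms:
  k = 0: (-1)^0 / (0! * 1! * 2^1) x^1 = 1/(1*1*2) x^1 = (1/2) x^1
  k = 1: (-1)^1 / (1! * 2! * 2^3) x^3 = -1/(1*2*8) x^3 = (-1/16) x^3
  k = 2: (-1)^2 / (2! * 3! * 2^5) x^5 = 1/(2*6*32) x^5 = (1/384) x^5
Hence J_1(x) = x^5/384 - x^3/16 + x/2 + ....

J_1(x); series = x^5/384 - x^3/16 + x/2


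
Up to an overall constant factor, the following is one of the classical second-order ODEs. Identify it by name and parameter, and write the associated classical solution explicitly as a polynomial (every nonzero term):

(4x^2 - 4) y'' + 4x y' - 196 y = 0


All three coefficients share the factor -4; dividing through by -4 gives  (1 - x^2) y'' - x y' + 49 y = 0.
This matches the Chebyshev equation (1 - x^2) y'' - x y' + n^2 y = 0 (note the -x y' term, not -2x y') with n^2 = 49, so n = 7; the polynomial solution is T_7(x).
With y = sum_k a_k x^k, matching x^k gives (k+2)(k+1) a_{k+2} = (k^2 - n^2) a_k = (k - 7)(k + 7) a_k. The right side vanishes at k = 7, so the series with the parity of 7 terminates at degree 7.
Standard normalization: leading coefficient of T_n is 2^(n-1), so a_7 = 2^6 = 64. Work downward with a_k = (k+1)(k+2) a_{k+2} / ((k - 7)(k + 7)):
  a_5 = (6)(7)(64) / ((5 - 7)(5 + 7)) = 2688/(-24) = -112
  a_3 = (4)(5)(-112) / ((3 - 7)(3 + 7)) = -2240/(-40) = 56
  a_1 = (2)(3)(56) / ((1 - 7)(1 + 7)) = 336/(-48) = -7
Hence T_7(x) = 64 x^7 - 112 x^5 + 56 x^3 - 7 x.

T_7(x); series = 64 x^7 - 112 x^5 + 56 x^3 - 7 x
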